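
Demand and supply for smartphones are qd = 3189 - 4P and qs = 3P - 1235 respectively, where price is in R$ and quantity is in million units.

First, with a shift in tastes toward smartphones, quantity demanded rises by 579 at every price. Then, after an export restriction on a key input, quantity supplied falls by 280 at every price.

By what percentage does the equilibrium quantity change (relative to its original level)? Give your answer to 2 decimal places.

+13.33

Initially, 3189 - 4P = 3P - 1235, so 4424 = 7P and P = 632, q = 661.
The shock moves the curves to qd = 3768 - 4P and qs = 3P - 1515.
Clearing the new market: 3768 - 4P = 3P - 1515, so P = 5283/7 ≈ 754.7143 and q = 5244/7 ≈ 749.1429.
%Δq = (749.1429 − 661) / 661 × 100 = +13.33%.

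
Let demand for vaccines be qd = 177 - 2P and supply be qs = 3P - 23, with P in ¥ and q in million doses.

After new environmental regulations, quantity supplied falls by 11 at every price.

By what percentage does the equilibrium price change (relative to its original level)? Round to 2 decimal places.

+5.50

Original equilibrium: 177 - 2P = 3P - 23 gives 200 = 5P, so P = 40 and q = 97.
After the shift, demand is qd = 177 - 2P and supply is qs = 3P - 34.
Setting them equal: 177 - 2P = 3P - 34 → 211 = 5P, so P = 42.2 and q = 92.6.
%ΔP = (42.2 − 40) / 40 × 100 = +5.50%.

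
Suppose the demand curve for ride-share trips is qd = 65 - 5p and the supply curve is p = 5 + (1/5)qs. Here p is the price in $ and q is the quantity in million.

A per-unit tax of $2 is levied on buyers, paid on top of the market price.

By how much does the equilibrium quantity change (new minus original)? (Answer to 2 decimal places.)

-5.00

Before the shock: 65 - 5p = 5p - 25 ⇒ 90 = 10p ⇒ p = 9, q = 20.
Since buyers pay the price plus the tax, the effective demand curve becomes qd = 55 - 5p.
Equate the new curves: 55 - 5p = 5p - 25, giving 80 = 10p, p = 8, q = 15.
Δq = 15 − 20 = -5.00.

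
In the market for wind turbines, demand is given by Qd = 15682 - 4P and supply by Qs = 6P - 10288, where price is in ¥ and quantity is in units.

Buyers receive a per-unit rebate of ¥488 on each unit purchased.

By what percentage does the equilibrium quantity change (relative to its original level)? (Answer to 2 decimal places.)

Before the shock: 15682 - 4P = 6P - 10288 ⇒ 25970 = 10P ⇒ P = 2597, Q = 5294.
Since buyers' out-of-pocket price is the market price minus the rebate, the effective demand curve becomes Qd = 17634 - 4P.
Setting them equal: 17634 - 4P = 6P - 10288 → 27922 = 10P, so P = 2792.2 and Q = 6465.2.
%ΔQ = (6465.2 − 5294) / 5294 × 100 = +22.12%.

+22.12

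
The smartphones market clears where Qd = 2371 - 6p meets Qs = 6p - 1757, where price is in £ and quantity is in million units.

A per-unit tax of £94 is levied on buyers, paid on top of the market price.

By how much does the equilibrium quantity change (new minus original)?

-282

Original equilibrium: 2371 - 6p = 6p - 1757 gives 4128 = 12p, so p = 344 and Q = 307.
Since buyers pay the price plus the tax, the effective demand curve becomes Qd = 1807 - 6p.
New equilibrium: 1807 - 6p = 6p - 1757 ⇒ 3564 = 12p ⇒ p = 297, Q = 25.
ΔQ = 25 − 307 = -282.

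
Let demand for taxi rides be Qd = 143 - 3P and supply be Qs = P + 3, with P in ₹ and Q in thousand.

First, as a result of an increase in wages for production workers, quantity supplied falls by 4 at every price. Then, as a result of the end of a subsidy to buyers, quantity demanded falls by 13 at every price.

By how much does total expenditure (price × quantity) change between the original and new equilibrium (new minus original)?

Initially, 143 - 3P = P + 3, so 140 = 4P and P = 35, Q = 38.
The new curves are Qd = 130 - 3P (demand) and Qs = P - 1 (supply).
Equate the new curves: 130 - 3P = P - 1, giving 131 = 4P, P = 32.75, Q = 31.75.
Expenditure moves from 35×38 = 1330 to 32.75×31.75 = 1039.8125; change = -290.1875.

-290.1875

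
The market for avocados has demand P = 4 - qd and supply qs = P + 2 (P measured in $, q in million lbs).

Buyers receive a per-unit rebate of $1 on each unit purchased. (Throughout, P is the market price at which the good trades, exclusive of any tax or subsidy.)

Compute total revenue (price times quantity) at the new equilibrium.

Initially, 4 - P = P + 2, so 2 = 2P and P = 1, q = 3.
Since buyers' out-of-pocket price is the market price minus the rebate, the effective demand curve becomes qd = 5 - P.
New equilibrium: 5 - P = P + 2 ⇒ 3 = 2P ⇒ P = 1.5, q = 3.5.
New expenditure = 1.5 × 3.5 = 5.25.

5.25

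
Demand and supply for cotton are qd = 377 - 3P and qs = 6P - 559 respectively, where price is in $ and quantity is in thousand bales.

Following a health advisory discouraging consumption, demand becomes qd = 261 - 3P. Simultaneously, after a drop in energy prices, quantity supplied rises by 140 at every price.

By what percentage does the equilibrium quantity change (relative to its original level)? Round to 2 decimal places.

-47.18

Original equilibrium: 377 - 3P = 6P - 559 gives 936 = 9P, so P = 104 and q = 65.
With the change applied: demand qd = 261 - 3P, supply qs = 6P - 419.
Setting them equal: 261 - 3P = 6P - 419 → 680 = 9P, so P = 680/9 ≈ 75.5556 and q = 103/3 ≈ 34.3333.
%Δq = (34.3333 − 65) / 65 × 100 = -47.18%.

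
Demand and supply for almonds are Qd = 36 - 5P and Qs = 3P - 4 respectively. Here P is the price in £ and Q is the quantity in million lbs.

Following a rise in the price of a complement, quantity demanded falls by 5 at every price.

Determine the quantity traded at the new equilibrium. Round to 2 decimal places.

9.13

Original equilibrium: 36 - 5P = 3P - 4 gives 40 = 8P, so P = 5 and Q = 11.
With the change applied: demand Qd = 31 - 5P, supply Qs = 3P - 4.
Setting them equal: 31 - 5P = 3P - 4 → 35 = 8P, so P = 4.375 and Q = 9.125.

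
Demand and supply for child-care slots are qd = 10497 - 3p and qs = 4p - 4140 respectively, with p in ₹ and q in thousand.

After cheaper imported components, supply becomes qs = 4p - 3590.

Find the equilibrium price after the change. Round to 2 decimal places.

2012.43

Original equilibrium: 10497 - 3p = 4p - 4140 gives 14637 = 7p, so p = 2091 and q = 4224.
The shock moves the curves to qd = 10497 - 3p and qs = 4p - 3590.
Clearing the new market: 10497 - 3p = 4p - 3590, so p = 14087/7 ≈ 2012.4286 and q = 31218/7 ≈ 4459.7143.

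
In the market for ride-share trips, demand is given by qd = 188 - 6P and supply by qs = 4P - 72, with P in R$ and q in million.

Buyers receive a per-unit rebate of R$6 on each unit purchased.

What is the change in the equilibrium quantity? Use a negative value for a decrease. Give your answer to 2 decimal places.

Solve the original market: 188 - 6P = 4P - 72, hence P = 26 and q = 32.
Since buyers' out-of-pocket price is the market price minus the rebate, the effective demand curve becomes qd = 224 - 6P.
New equilibrium: 224 - 6P = 4P - 72 ⇒ 296 = 10P ⇒ P = 29.6, q = 46.4.
Δq = 46.4 − 32 = +14.40.

+14.40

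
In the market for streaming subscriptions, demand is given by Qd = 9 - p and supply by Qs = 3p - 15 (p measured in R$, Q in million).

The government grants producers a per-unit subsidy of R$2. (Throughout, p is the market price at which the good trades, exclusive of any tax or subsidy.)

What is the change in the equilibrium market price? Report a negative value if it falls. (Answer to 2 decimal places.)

-1.50

Original equilibrium: 9 - p = 3p - 15 gives 24 = 4p, so p = 6 and Q = 3.
Since sellers receive the price plus the subsidy, the effective supply curve becomes Qs = 3p - 9.
New equilibrium: 9 - p = 3p - 9 ⇒ 18 = 4p ⇒ p = 4.5, Q = 4.5.
Δp = 4.5 − 6 = -1.50.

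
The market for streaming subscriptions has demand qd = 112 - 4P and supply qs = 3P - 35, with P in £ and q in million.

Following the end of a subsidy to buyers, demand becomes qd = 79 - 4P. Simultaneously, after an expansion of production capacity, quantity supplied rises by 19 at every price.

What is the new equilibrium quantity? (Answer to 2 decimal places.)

Initially, 112 - 4P = 3P - 35, so 147 = 7P and P = 21, q = 28.
After the shift, demand is qd = 79 - 4P and supply is qs = 3P - 16.
Setting them equal: 79 - 4P = 3P - 16 → 95 = 7P, so P = 95/7 ≈ 13.5714 and q = 173/7 ≈ 24.7143.

24.71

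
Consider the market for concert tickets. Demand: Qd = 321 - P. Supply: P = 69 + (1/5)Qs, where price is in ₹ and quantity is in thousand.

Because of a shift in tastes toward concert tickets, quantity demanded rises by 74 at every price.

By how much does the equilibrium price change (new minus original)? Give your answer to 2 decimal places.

Solve the original market: 321 - P = 5P - 345, hence P = 111 and Q = 210.
With the change applied: demand Qd = 395 - P, supply Qs = 5P - 345.
Clearing the new market: 395 - P = 5P - 345, so P = 370/3 ≈ 123.3333 and Q = 815/3 ≈ 271.6667.
ΔP = 123.3333 − 111 = +12.33.

+12.33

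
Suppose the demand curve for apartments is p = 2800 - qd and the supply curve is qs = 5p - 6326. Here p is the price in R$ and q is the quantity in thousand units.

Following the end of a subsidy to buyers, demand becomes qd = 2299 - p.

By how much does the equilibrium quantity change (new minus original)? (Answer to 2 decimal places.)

-417.50

Solve the original market: 2800 - p = 5p - 6326, hence p = 1521 and q = 1279.
With the change applied: demand qd = 2299 - p, supply qs = 5p - 6326.
Clearing the new market: 2299 - p = 5p - 6326, so p = 1437.5 and q = 861.5.
Δq = 861.5 − 1279 = -417.50.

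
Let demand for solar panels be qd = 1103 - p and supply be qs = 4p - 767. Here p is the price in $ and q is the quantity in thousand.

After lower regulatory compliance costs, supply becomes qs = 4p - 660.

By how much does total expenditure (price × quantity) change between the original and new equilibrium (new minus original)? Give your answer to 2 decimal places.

Initially, 1103 - p = 4p - 767, so 1870 = 5p and p = 374, q = 729.
With the change applied: demand qd = 1103 - p, supply qs = 4p - 660.
New equilibrium: 1103 - p = 4p - 660 ⇒ 1763 = 5p ⇒ p = 352.6, q = 750.4.
Expenditure moves from 374×729 = 272646 to 352.6×750.4 = 264591.04; change = -8054.96.

-8054.96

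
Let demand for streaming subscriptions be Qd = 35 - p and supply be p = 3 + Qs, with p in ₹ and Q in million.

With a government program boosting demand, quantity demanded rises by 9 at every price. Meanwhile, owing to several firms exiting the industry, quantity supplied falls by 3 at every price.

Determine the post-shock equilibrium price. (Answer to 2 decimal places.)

Before the shock: 35 - p = p - 3 ⇒ 38 = 2p ⇒ p = 19, Q = 16.
The new curves are Qd = 44 - p (demand) and Qs = p - 6 (supply).
Setting them equal: 44 - p = p - 6 → 50 = 2p, so p = 25 and Q = 19.

25.00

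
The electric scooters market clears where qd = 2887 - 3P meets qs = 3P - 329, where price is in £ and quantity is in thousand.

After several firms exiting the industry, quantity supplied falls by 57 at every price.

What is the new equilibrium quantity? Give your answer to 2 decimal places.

Initially, 2887 - 3P = 3P - 329, so 3216 = 6P and P = 536, q = 1279.
With the change applied: demand qd = 2887 - 3P, supply qs = 3P - 386.
Equate the new curves: 2887 - 3P = 3P - 386, giving 3273 = 6P, P = 545.5, q = 1250.5.

1250.50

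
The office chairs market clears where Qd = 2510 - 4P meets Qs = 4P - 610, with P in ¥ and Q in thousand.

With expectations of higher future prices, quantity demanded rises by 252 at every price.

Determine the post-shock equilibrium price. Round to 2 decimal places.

Initially, 2510 - 4P = 4P - 610, so 3120 = 8P and P = 390, Q = 950.
After the shift, demand is Qd = 2762 - 4P and supply is Qs = 4P - 610.
New equilibrium: 2762 - 4P = 4P - 610 ⇒ 3372 = 8P ⇒ P = 421.5, Q = 1076.

421.50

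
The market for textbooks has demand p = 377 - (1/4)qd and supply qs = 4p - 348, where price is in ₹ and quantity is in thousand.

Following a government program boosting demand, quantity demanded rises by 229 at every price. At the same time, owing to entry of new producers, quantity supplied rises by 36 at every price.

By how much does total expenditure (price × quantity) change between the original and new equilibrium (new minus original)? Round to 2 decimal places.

Before the shock: 1508 - 4p = 4p - 348 ⇒ 1856 = 8p ⇒ p = 232, q = 580.
The shock moves the curves to qd = 1737 - 4p and qs = 4p - 312.
Equate the new curves: 1737 - 4p = 4p - 312, giving 2049 = 8p, p = 256.125, q = 712.5.
Expenditure moves from 232×580 = 134560 to 256.125×712.5 = 182489.0625; change = +47929.06.

+47929.06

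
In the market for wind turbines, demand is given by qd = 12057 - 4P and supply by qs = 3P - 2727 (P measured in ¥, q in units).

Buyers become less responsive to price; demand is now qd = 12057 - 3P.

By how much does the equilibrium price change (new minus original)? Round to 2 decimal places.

Initially, 12057 - 4P = 3P - 2727, so 14784 = 7P and P = 2112, q = 3609.
The new curves are qd = 12057 - 3P (demand) and qs = 3P - 2727 (supply).
New equilibrium: 12057 - 3P = 3P - 2727 ⇒ 14784 = 6P ⇒ P = 2464, q = 4665.
ΔP = 2464 − 2112 = +352.00.

+352.00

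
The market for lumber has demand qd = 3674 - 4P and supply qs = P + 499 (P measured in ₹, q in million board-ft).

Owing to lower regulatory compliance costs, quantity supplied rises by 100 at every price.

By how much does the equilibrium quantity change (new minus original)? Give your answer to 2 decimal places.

Original equilibrium: 3674 - 4P = P + 499 gives 3175 = 5P, so P = 635 and q = 1134.
The shock moves the curves to qd = 3674 - 4P and qs = P + 599.
Equate the new curves: 3674 - 4P = P + 599, giving 3075 = 5P, P = 615, q = 1214.
Δq = 1214 − 1134 = +80.00.

+80.00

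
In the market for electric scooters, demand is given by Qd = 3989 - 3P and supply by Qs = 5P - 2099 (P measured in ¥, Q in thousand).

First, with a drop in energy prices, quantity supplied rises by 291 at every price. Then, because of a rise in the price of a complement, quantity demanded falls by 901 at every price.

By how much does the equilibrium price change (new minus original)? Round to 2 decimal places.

Original equilibrium: 3989 - 3P = 5P - 2099 gives 6088 = 8P, so P = 761 and Q = 1706.
The new curves are Qd = 3088 - 3P (demand) and Qs = 5P - 1808 (supply).
Clearing the new market: 3088 - 3P = 5P - 1808, so P = 612 and Q = 1252.
ΔP = 612 − 761 = -149.00.

-149.00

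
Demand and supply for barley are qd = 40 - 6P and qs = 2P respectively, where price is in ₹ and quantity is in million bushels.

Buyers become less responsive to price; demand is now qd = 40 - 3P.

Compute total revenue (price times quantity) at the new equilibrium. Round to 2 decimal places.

128.00

Solve the original market: 40 - 6P = 2P, hence P = 5 and q = 10.
The new curves are qd = 40 - 3P (demand) and qs = 2P (supply).
Equate the new curves: 40 - 3P = 2P, giving 40 = 5P, P = 8, q = 16.
New expenditure = 8 × 16 = 128.00.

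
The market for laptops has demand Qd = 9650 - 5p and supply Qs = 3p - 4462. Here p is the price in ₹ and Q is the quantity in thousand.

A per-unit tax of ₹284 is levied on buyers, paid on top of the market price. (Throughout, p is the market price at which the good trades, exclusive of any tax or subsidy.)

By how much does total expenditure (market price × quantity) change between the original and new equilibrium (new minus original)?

Original equilibrium: 9650 - 5p = 3p - 4462 gives 14112 = 8p, so p = 1764 and Q = 830.
Since buyers pay the price plus the tax, the effective demand curve becomes Qd = 8230 - 5p.
Setting them equal: 8230 - 5p = 3p - 4462 → 12692 = 8p, so p = 1586.5 and Q = 297.5.
Expenditure moves from 1764×830 = 1464120 to 1586.5×297.5 = 471983.75; change = -992136.25.

-992136.25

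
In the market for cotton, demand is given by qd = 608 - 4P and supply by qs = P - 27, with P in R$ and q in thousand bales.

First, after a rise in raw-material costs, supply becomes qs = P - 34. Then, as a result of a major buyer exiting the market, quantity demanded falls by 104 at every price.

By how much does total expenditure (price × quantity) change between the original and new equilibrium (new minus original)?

Initially, 608 - 4P = P - 27, so 635 = 5P and P = 127, q = 100.
After the shift, demand is qd = 504 - 4P and supply is qs = P - 34.
Equate the new curves: 504 - 4P = P - 34, giving 538 = 5P, P = 107.6, q = 73.6.
Expenditure moves from 127×100 = 12700 to 107.6×73.6 = 7919.36; change = -4780.64.

-4780.64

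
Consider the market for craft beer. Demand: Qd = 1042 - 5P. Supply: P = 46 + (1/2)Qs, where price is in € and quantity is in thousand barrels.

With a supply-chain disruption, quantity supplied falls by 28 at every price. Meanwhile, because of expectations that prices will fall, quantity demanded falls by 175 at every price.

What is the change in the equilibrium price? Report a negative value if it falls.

Initially, 1042 - 5P = 2P - 92, so 1134 = 7P and P = 162, Q = 232.
The new curves are Qd = 867 - 5P (demand) and Qs = 2P - 120 (supply).
Setting them equal: 867 - 5P = 2P - 120 → 987 = 7P, so P = 141 and Q = 162.
ΔP = 141 − 162 = -21.

-21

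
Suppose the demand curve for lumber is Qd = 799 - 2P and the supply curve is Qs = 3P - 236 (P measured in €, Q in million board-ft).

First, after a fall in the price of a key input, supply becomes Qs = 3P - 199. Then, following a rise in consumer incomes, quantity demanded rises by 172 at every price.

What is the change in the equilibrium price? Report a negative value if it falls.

+27

Original equilibrium: 799 - 2P = 3P - 236 gives 1035 = 5P, so P = 207 and Q = 385.
The new curves are Qd = 971 - 2P (demand) and Qs = 3P - 199 (supply).
New equilibrium: 971 - 2P = 3P - 199 ⇒ 1170 = 5P ⇒ P = 234, Q = 503.
ΔP = 234 − 207 = +27.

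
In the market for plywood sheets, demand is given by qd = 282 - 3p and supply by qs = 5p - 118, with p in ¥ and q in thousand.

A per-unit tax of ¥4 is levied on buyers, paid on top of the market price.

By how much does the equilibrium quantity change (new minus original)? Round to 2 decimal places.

-7.50

Original equilibrium: 282 - 3p = 5p - 118 gives 400 = 8p, so p = 50 and q = 132.
Since buyers pay the price plus the tax, the effective demand curve becomes qd = 270 - 3p.
Clearing the new market: 270 - 3p = 5p - 118, so p = 48.5 and q = 124.5.
Δq = 124.5 − 132 = -7.50.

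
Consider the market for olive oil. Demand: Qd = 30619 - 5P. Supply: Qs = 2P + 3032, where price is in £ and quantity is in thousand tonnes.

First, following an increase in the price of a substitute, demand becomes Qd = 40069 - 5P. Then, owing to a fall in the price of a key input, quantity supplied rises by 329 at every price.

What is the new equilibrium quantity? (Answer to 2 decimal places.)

13849.00

Solve the original market: 30619 - 5P = 2P + 3032, hence P = 3941 and Q = 10914.
The new curves are Qd = 40069 - 5P (demand) and Qs = 2P + 3361 (supply).
Setting them equal: 40069 - 5P = 2P + 3361 → 36708 = 7P, so P = 5244 and Q = 13849.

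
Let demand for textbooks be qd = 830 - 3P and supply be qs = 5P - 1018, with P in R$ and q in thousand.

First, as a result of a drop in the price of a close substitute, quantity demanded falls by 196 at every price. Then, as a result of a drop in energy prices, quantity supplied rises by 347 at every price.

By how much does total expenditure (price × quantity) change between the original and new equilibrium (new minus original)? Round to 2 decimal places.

Original equilibrium: 830 - 3P = 5P - 1018 gives 1848 = 8P, so P = 231 and q = 137.
With the change applied: demand qd = 634 - 3P, supply qs = 5P - 671.
Equate the new curves: 634 - 3P = 5P - 671, giving 1305 = 8P, P = 163.125, q = 144.625.
Expenditure moves from 231×137 = 31647 to 163.125×144.625 = 23591.953125; change = -8055.05.

-8055.05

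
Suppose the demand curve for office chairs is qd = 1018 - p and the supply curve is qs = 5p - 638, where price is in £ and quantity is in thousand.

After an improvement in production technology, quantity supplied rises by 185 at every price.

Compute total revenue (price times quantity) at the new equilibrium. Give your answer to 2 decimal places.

189472.97

Original equilibrium: 1018 - p = 5p - 638 gives 1656 = 6p, so p = 276 and q = 742.
The new curves are qd = 1018 - p (demand) and qs = 5p - 453 (supply).
Clearing the new market: 1018 - p = 5p - 453, so p = 1471/6 ≈ 245.1667 and q = 4637/6 ≈ 772.8333.
New expenditure = 245.1667 × 772.8333 = 189472.97.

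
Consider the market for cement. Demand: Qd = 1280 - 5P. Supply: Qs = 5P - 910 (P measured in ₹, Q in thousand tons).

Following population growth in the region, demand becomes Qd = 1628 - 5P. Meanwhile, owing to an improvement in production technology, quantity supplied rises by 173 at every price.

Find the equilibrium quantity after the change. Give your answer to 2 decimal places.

445.50

Solve the original market: 1280 - 5P = 5P - 910, hence P = 219 and Q = 185.
The shock moves the curves to Qd = 1628 - 5P and Qs = 5P - 737.
Equate the new curves: 1628 - 5P = 5P - 737, giving 2365 = 10P, P = 236.5, Q = 445.5.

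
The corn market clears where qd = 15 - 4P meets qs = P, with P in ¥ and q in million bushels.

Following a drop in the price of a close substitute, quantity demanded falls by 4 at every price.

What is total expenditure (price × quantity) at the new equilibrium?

Solve the original market: 15 - 4P = P, hence P = 3 and q = 3.
The shock moves the curves to qd = 11 - 4P and qs = P.
Equate the new curves: 11 - 4P = P, giving 11 = 5P, P = 2.2, q = 2.2.
New expenditure = 2.2 × 2.2 = 4.84.

4.84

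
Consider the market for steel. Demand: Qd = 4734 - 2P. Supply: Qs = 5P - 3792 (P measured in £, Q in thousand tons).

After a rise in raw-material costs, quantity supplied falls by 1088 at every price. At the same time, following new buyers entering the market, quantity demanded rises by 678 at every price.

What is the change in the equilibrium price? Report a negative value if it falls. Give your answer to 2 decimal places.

+252.29

Original equilibrium: 4734 - 2P = 5P - 3792 gives 8526 = 7P, so P = 1218 and Q = 2298.
The new curves are Qd = 5412 - 2P (demand) and Qs = 5P - 4880 (supply).
Equate the new curves: 5412 - 2P = 5P - 4880, giving 10292 = 7P, P = 10292/7 ≈ 1470.2857, Q = 17300/7 ≈ 2471.4286.
ΔP = 1470.2857 − 1218 = +252.29.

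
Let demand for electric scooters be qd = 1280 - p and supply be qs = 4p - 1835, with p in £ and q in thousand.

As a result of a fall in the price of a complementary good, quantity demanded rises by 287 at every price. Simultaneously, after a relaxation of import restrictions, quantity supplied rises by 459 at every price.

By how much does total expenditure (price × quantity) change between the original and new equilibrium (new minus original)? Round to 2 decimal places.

+166575.24

Initially, 1280 - p = 4p - 1835, so 3115 = 5p and p = 623, q = 657.
The shock moves the curves to qd = 1567 - p and qs = 4p - 1376.
Equate the new curves: 1567 - p = 4p - 1376, giving 2943 = 5p, p = 588.6, q = 978.4.
Expenditure moves from 623×657 = 409311 to 588.6×978.4 = 575886.24; change = +166575.24.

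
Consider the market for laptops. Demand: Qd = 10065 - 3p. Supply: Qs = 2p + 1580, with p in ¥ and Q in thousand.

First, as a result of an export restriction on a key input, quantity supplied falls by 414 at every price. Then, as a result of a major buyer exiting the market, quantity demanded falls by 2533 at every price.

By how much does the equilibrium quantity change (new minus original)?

Initially, 10065 - 3p = 2p + 1580, so 8485 = 5p and p = 1697, Q = 4974.
The shock moves the curves to Qd = 7532 - 3p and Qs = 2p + 1166.
New equilibrium: 7532 - 3p = 2p + 1166 ⇒ 6366 = 5p ⇒ p = 1273.2, Q = 3712.4.
ΔQ = 3712.4 − 4974 = -1261.6.

-1261.6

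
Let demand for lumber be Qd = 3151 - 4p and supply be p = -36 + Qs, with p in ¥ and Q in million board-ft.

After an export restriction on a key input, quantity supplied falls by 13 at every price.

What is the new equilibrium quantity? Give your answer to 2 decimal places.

Before the shock: 3151 - 4p = p + 36 ⇒ 3115 = 5p ⇒ p = 623, Q = 659.
With the change applied: demand Qd = 3151 - 4p, supply Qs = p + 23.
New equilibrium: 3151 - 4p = p + 23 ⇒ 3128 = 5p ⇒ p = 625.6, Q = 648.6.

648.60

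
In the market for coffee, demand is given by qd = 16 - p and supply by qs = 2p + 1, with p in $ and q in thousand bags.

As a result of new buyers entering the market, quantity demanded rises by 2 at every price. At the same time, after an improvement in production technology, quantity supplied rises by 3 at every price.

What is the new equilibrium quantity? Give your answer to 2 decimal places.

Before the shock: 16 - p = 2p + 1 ⇒ 15 = 3p ⇒ p = 5, q = 11.
The shock moves the curves to qd = 18 - p and qs = 2p + 4.
Equate the new curves: 18 - p = 2p + 4, giving 14 = 3p, p = 14/3 ≈ 4.6667, q = 40/3 ≈ 13.3333.

13.33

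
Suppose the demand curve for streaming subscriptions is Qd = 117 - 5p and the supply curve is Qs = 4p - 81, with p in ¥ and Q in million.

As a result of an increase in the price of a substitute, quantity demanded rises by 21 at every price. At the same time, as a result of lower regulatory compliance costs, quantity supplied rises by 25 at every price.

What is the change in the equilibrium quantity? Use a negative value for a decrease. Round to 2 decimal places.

Original equilibrium: 117 - 5p = 4p - 81 gives 198 = 9p, so p = 22 and Q = 7.
After the shift, demand is Qd = 138 - 5p and supply is Qs = 4p - 56.
New equilibrium: 138 - 5p = 4p - 56 ⇒ 194 = 9p ⇒ p = 194/9 ≈ 21.5556, Q = 272/9 ≈ 30.2222.
ΔQ = 30.2222 − 7 = +23.22.

+23.22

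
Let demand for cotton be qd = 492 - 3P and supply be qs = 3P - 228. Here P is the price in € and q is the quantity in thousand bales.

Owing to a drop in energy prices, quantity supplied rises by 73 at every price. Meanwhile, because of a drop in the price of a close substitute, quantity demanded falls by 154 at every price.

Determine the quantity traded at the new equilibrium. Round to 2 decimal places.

Original equilibrium: 492 - 3P = 3P - 228 gives 720 = 6P, so P = 120 and q = 132.
The shock moves the curves to qd = 338 - 3P and qs = 3P - 155.
Equate the new curves: 338 - 3P = 3P - 155, giving 493 = 6P, P = 493/6 ≈ 82.1667, q = 91.5.

91.50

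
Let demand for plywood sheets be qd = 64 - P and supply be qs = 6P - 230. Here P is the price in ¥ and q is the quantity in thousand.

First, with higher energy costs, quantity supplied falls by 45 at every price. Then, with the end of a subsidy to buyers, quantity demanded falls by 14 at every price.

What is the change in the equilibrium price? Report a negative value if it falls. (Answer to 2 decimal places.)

+4.43

Solve the original market: 64 - P = 6P - 230, hence P = 42 and q = 22.
The shock moves the curves to qd = 50 - P and qs = 6P - 275.
New equilibrium: 50 - P = 6P - 275 ⇒ 325 = 7P ⇒ P = 325/7 ≈ 46.4286, q = 25/7 ≈ 3.5714.
ΔP = 46.4286 − 42 = +4.43.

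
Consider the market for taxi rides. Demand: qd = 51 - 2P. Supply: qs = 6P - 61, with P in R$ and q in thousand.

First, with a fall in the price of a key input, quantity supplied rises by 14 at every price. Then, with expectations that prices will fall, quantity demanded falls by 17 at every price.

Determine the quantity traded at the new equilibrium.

Initially, 51 - 2P = 6P - 61, so 112 = 8P and P = 14, q = 23.
The shock moves the curves to qd = 34 - 2P and qs = 6P - 47.
New equilibrium: 34 - 2P = 6P - 47 ⇒ 81 = 8P ⇒ P = 10.125, q = 13.75.

13.75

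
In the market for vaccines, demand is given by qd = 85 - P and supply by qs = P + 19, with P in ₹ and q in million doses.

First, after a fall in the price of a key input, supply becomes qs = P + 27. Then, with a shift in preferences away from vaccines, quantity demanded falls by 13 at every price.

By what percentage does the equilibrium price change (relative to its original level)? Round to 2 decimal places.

Original equilibrium: 85 - P = P + 19 gives 66 = 2P, so P = 33 and q = 52.
The new curves are qd = 72 - P (demand) and qs = P + 27 (supply).
Equate the new curves: 72 - P = P + 27, giving 45 = 2P, P = 22.5, q = 49.5.
%ΔP = (22.5 − 33) / 33 × 100 = -31.82%.

-31.82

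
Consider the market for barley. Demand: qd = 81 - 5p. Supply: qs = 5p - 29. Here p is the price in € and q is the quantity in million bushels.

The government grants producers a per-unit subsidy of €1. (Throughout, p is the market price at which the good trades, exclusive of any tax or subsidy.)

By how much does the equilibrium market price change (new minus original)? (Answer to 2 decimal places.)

-0.50

Original equilibrium: 81 - 5p = 5p - 29 gives 110 = 10p, so p = 11 and q = 26.
Since sellers receive the price plus the subsidy, the effective supply curve becomes qs = 5p - 24.
Setting them equal: 81 - 5p = 5p - 24 → 105 = 10p, so p = 10.5 and q = 28.5.
Δp = 10.5 − 11 = -0.50.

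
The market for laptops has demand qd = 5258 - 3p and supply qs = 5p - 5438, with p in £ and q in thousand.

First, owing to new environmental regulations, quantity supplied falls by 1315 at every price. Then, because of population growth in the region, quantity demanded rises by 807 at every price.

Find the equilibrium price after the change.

1602.25

Before the shock: 5258 - 3p = 5p - 5438 ⇒ 10696 = 8p ⇒ p = 1337, q = 1247.
The shock moves the curves to qd = 6065 - 3p and qs = 5p - 6753.
Setting them equal: 6065 - 3p = 5p - 6753 → 12818 = 8p, so p = 1602.25 and q = 1258.25.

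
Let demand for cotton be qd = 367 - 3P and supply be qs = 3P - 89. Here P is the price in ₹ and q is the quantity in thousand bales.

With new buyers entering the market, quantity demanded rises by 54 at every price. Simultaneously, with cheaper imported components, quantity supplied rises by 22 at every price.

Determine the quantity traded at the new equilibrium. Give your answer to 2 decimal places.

177.00

Solve the original market: 367 - 3P = 3P - 89, hence P = 76 and q = 139.
The shock moves the curves to qd = 421 - 3P and qs = 3P - 67.
Setting them equal: 421 - 3P = 3P - 67 → 488 = 6P, so P = 244/3 ≈ 81.3333 and q = 177.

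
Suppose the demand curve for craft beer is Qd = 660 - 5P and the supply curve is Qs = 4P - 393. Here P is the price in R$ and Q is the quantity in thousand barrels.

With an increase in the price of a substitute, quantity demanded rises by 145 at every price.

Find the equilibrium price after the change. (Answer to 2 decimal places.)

Original equilibrium: 660 - 5P = 4P - 393 gives 1053 = 9P, so P = 117 and Q = 75.
With the change applied: demand Qd = 805 - 5P, supply Qs = 4P - 393.
New equilibrium: 805 - 5P = 4P - 393 ⇒ 1198 = 9P ⇒ P = 1198/9 ≈ 133.1111, Q = 1255/9 ≈ 139.4444.

133.11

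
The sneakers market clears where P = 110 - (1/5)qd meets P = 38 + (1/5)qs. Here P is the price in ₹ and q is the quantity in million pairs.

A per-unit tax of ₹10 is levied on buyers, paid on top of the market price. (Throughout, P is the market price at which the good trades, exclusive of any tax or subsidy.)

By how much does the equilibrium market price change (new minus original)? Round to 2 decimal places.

Initially, 550 - 5P = 5P - 190, so 740 = 10P and P = 74, q = 180.
Since buyers pay the price plus the tax, the effective demand curve becomes qd = 500 - 5P.
Clearing the new market: 500 - 5P = 5P - 190, so P = 69 and q = 155.
ΔP = 69 − 74 = -5.00.

-5.00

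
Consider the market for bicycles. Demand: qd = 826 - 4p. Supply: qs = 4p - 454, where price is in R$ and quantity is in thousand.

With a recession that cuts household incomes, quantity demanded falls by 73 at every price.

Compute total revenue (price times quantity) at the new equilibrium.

Original equilibrium: 826 - 4p = 4p - 454 gives 1280 = 8p, so p = 160 and q = 186.
The new curves are qd = 753 - 4p (demand) and qs = 4p - 454 (supply).
Equate the new curves: 753 - 4p = 4p - 454, giving 1207 = 8p, p = 150.875, q = 149.5.
New expenditure = 150.875 × 149.5 = 22555.8125.

22555.8125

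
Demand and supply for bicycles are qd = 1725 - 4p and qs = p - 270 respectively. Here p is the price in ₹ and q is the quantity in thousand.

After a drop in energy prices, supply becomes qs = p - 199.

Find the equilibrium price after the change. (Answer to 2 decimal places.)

384.80

Before the shock: 1725 - 4p = p - 270 ⇒ 1995 = 5p ⇒ p = 399, q = 129.
The shock moves the curves to qd = 1725 - 4p and qs = p - 199.
Setting them equal: 1725 - 4p = p - 199 → 1924 = 5p, so p = 384.8 and q = 185.8.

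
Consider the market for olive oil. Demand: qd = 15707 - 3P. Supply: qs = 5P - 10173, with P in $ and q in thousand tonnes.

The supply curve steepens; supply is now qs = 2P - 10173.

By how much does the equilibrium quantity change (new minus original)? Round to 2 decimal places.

Initially, 15707 - 3P = 5P - 10173, so 25880 = 8P and P = 3235, q = 6002.
With the change applied: demand qd = 15707 - 3P, supply qs = 2P - 10173.
New equilibrium: 15707 - 3P = 2P - 10173 ⇒ 25880 = 5P ⇒ P = 5176, q = 179.
Δq = 179 − 6002 = -5823.00.

-5823.00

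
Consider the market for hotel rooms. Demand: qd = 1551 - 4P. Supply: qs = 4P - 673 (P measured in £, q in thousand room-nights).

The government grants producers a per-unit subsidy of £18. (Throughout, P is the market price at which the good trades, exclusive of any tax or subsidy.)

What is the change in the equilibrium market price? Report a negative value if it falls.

Before the shock: 1551 - 4P = 4P - 673 ⇒ 2224 = 8P ⇒ P = 278, q = 439.
Since sellers receive the price plus the subsidy, the effective supply curve becomes qs = 4P - 601.
Setting them equal: 1551 - 4P = 4P - 601 → 2152 = 8P, so P = 269 and q = 475.
ΔP = 269 − 278 = -9.

-9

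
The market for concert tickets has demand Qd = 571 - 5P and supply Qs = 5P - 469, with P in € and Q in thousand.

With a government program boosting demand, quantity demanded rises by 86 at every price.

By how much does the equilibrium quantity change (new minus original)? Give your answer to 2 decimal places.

Before the shock: 571 - 5P = 5P - 469 ⇒ 1040 = 10P ⇒ P = 104, Q = 51.
The new curves are Qd = 657 - 5P (demand) and Qs = 5P - 469 (supply).
Setting them equal: 657 - 5P = 5P - 469 → 1126 = 10P, so P = 112.6 and Q = 94.
ΔQ = 94 − 51 = +43.00.

+43.00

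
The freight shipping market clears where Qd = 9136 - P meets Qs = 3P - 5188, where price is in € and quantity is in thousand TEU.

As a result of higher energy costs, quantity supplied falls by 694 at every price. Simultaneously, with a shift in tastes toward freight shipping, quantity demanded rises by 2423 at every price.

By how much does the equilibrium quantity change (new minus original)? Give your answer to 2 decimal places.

Original equilibrium: 9136 - P = 3P - 5188 gives 14324 = 4P, so P = 3581 and Q = 5555.
The shock moves the curves to Qd = 11559 - P and Qs = 3P - 5882.
Equate the new curves: 11559 - P = 3P - 5882, giving 17441 = 4P, P = 4360.25, Q = 7198.75.
ΔQ = 7198.75 − 5555 = +1643.75.

+1643.75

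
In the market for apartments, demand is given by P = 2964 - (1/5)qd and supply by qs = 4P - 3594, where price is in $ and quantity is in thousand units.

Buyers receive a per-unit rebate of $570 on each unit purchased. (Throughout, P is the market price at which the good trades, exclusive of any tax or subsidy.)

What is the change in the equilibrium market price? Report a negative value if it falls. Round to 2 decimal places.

+316.67

Original equilibrium: 14820 - 5P = 4P - 3594 gives 18414 = 9P, so P = 2046 and q = 4590.
Since buyers' out-of-pocket price is the market price minus the rebate, the effective demand curve becomes qd = 17670 - 5P.
Equate the new curves: 17670 - 5P = 4P - 3594, giving 21264 = 9P, P = 7088/3 ≈ 2362.6667, q = 17570/3 ≈ 5856.6667.
ΔP = 2362.6667 − 2046 = +316.67.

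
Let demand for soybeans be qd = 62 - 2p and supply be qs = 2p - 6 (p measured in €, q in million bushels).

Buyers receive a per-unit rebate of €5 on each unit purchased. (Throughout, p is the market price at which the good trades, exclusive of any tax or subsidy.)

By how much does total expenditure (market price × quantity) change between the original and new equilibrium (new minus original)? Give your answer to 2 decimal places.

+167.50

Solve the original market: 62 - 2p = 2p - 6, hence p = 17 and q = 28.
Since buyers' out-of-pocket price is the market price minus the rebate, the effective demand curve becomes qd = 72 - 2p.
Clearing the new market: 72 - 2p = 2p - 6, so p = 19.5 and q = 33.
Expenditure moves from 17×28 = 476 to 19.5×33 = 643.5; change = +167.50.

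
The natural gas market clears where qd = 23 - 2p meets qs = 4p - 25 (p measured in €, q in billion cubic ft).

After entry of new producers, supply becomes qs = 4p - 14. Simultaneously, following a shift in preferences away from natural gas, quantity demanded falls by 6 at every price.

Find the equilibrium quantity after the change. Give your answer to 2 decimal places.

Original equilibrium: 23 - 2p = 4p - 25 gives 48 = 6p, so p = 8 and q = 7.
After the shift, demand is qd = 17 - 2p and supply is qs = 4p - 14.
Setting them equal: 17 - 2p = 4p - 14 → 31 = 6p, so p = 31/6 ≈ 5.1667 and q = 20/3 ≈ 6.6667.

6.67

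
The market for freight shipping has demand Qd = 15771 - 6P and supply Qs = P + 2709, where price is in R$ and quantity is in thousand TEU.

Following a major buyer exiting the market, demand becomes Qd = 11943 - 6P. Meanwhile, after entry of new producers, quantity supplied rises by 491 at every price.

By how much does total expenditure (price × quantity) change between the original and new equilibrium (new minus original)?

Solve the original market: 15771 - 6P = P + 2709, hence P = 1866 and Q = 4575.
With the change applied: demand Qd = 11943 - 6P, supply Qs = P + 3200.
Clearing the new market: 11943 - 6P = P + 3200, so P = 1249 and Q = 4449.
Expenditure moves from 1866×4575 = 8536950 to 1249×4449 = 5556801; change = -2980149.

-2980149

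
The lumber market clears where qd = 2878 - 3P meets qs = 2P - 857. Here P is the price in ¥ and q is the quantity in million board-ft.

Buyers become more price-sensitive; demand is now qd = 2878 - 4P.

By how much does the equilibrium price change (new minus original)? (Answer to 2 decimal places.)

Before the shock: 2878 - 3P = 2P - 857 ⇒ 3735 = 5P ⇒ P = 747, q = 637.
With the change applied: demand qd = 2878 - 4P, supply qs = 2P - 857.
Setting them equal: 2878 - 4P = 2P - 857 → 3735 = 6P, so P = 622.5 and q = 388.
ΔP = 622.5 − 747 = -124.50.

-124.50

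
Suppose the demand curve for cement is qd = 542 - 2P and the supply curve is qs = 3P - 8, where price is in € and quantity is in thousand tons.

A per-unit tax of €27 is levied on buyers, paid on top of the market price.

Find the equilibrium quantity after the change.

289.6

Original equilibrium: 542 - 2P = 3P - 8 gives 550 = 5P, so P = 110 and q = 322.
Since buyers pay the price plus the tax, the effective demand curve becomes qd = 488 - 2P.
Clearing the new market: 488 - 2P = 3P - 8, so P = 99.2 and q = 289.6.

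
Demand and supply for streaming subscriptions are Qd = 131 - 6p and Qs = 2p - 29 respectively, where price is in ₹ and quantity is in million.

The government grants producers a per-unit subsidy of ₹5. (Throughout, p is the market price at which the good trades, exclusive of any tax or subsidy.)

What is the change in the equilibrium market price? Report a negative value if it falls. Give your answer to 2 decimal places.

-1.25

Before the shock: 131 - 6p = 2p - 29 ⇒ 160 = 8p ⇒ p = 20, Q = 11.
Since sellers receive the price plus the subsidy, the effective supply curve becomes Qs = 2p - 19.
Clearing the new market: 131 - 6p = 2p - 19, so p = 18.75 and Q = 18.5.
Δp = 18.75 − 20 = -1.25.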